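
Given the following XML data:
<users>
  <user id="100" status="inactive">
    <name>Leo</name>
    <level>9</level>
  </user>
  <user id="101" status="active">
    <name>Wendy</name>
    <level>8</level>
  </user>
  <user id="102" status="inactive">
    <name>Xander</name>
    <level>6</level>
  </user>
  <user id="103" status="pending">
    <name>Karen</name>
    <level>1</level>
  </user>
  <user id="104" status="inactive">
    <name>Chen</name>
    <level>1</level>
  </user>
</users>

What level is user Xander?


Finding user: Xander
<level>6</level>

ANSWER: 6


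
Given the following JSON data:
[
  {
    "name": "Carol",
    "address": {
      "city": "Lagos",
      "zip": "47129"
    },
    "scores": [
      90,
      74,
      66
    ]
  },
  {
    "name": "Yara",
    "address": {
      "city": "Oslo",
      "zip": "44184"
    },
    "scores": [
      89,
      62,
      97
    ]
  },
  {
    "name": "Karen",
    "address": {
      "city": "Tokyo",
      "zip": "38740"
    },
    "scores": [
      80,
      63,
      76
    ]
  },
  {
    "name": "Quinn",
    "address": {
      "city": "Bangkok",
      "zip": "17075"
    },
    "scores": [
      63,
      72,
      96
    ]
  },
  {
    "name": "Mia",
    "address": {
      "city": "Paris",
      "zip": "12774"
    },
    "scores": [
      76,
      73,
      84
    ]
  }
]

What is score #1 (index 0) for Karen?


Path: records[2].scores[0]
Value: 80

ANSWER: 80


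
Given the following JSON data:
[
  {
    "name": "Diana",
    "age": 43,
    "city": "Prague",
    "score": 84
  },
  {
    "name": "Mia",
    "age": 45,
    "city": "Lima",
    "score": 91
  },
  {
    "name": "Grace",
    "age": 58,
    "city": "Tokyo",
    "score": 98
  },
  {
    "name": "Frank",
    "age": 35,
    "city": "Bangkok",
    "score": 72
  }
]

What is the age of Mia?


Looking up record where name = Mia
Record index: 1
Field 'age' = 45

ANSWER: 45


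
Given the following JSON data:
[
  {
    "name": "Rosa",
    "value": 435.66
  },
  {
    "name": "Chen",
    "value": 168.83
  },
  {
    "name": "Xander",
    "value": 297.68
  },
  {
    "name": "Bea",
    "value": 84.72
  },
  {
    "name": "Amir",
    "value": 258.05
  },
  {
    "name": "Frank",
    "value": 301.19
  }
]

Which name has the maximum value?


Comparing values:
  Rosa: 435.66
  Chen: 168.83
  Xander: 297.68
  Bea: 84.72
  Amir: 258.05
  Frank: 301.19
Maximum: Rosa (435.66)

ANSWER: Rosa


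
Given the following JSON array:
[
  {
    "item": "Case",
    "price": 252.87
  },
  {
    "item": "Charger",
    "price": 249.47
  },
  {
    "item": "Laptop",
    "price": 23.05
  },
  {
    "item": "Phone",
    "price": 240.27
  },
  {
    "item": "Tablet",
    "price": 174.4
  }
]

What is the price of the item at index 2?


Array index 2 -> Laptop
price = 23.05

ANSWER: 23.05


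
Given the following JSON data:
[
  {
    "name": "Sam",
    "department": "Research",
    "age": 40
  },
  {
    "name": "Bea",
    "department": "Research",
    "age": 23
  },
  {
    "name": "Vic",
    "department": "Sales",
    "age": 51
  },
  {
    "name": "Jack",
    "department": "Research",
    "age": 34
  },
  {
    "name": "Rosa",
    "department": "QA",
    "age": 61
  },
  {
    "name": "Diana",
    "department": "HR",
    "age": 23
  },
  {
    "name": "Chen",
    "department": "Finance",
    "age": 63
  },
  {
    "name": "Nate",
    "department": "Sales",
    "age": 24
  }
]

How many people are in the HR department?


Scanning records for department = HR
  Record 5: Diana
Count: 1

ANSWER: 1


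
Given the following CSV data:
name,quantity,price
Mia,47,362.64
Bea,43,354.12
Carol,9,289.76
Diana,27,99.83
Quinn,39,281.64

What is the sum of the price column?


Values in 'price' column:
  Row 1: 362.64
  Row 2: 354.12
  Row 3: 289.76
  Row 4: 99.83
  Row 5: 281.64
Sum = 362.64 + 354.12 + 289.76 + 99.83 + 281.64 = 1387.99

ANSWER: 1387.99


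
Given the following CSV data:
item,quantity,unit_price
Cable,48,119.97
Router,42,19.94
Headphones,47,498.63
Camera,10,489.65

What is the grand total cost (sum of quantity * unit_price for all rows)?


Computing row totals:
  Cable: 48 * 119.97 = 5758.56
  Router: 42 * 19.94 = 837.48
  Headphones: 47 * 498.63 = 23435.61
  Camera: 10 * 489.65 = 4896.5
Grand total = 5758.56 + 837.48 + 23435.61 + 4896.5 = 34928.15

ANSWER: 34928.15


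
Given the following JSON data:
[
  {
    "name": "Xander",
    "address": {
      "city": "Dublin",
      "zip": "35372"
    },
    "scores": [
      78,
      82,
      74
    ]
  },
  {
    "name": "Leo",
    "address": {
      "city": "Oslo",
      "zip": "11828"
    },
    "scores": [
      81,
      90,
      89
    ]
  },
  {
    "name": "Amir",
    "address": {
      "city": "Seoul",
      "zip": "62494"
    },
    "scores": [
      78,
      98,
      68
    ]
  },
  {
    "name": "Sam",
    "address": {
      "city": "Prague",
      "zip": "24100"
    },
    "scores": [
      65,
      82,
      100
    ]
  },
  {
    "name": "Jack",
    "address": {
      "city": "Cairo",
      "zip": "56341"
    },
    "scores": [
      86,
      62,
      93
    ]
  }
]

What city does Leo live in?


Path: records[1].address.city
Value: Oslo

ANSWER: Oslo


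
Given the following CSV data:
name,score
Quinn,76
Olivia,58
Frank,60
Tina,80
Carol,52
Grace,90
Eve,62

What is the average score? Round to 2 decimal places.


Scores: 76, 58, 60, 80, 52, 90, 62
Sum = 478
Count = 7
Average = 478 / 7 = 68.29

ANSWER: 68.29


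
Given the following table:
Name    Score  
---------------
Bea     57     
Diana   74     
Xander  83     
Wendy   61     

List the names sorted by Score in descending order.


Sorting by Score (descending):
  Xander: 83
  Diana: 74
  Wendy: 61
  Bea: 57


ANSWER: Xander, Diana, Wendy, Bea


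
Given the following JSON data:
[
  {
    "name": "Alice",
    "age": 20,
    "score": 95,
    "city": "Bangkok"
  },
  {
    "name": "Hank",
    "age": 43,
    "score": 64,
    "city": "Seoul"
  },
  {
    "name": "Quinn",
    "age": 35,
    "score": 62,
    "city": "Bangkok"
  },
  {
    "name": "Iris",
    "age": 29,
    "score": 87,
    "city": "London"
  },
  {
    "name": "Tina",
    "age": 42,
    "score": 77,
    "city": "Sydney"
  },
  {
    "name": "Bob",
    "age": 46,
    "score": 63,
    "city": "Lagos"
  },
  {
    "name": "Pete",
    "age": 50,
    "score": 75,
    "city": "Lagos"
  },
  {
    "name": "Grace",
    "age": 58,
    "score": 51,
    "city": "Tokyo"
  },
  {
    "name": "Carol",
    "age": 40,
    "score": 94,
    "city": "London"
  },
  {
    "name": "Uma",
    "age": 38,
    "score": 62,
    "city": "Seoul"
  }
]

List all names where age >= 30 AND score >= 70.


Checking both conditions:
  Alice (age=20, score=95) -> no
  Hank (age=43, score=64) -> no
  Quinn (age=35, score=62) -> no
  Iris (age=29, score=87) -> no
  Tina (age=42, score=77) -> YES
  Bob (age=46, score=63) -> no
  Pete (age=50, score=75) -> YES
  Grace (age=58, score=51) -> no
  Carol (age=40, score=94) -> YES
  Uma (age=38, score=62) -> no


ANSWER: Tina, Pete, Carol


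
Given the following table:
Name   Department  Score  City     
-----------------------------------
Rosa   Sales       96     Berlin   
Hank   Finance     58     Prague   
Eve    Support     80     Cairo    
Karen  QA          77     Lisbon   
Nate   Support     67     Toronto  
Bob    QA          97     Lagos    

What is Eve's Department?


Row 3: Eve
Department = Support

ANSWER: Support


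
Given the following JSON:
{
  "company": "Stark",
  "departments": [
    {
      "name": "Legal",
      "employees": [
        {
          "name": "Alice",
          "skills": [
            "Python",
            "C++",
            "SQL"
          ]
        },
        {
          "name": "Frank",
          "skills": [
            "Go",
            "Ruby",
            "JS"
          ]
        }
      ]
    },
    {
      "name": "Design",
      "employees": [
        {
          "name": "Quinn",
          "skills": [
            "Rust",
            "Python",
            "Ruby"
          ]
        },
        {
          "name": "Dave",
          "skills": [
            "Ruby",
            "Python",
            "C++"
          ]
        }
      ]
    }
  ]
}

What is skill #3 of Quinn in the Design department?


Path: departments[1].employees[0].skills[2]
Value: Ruby

ANSWER: Ruby


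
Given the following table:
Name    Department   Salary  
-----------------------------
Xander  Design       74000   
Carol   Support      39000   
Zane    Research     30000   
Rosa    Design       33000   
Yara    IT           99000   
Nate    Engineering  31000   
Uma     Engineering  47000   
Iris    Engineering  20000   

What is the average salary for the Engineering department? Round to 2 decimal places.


Engineering department members:
  Nate: 31000
  Uma: 47000
  Iris: 20000
Sum = 98000
Count = 3
Average = 98000 / 3 = 32666.67

ANSWER: 32666.67


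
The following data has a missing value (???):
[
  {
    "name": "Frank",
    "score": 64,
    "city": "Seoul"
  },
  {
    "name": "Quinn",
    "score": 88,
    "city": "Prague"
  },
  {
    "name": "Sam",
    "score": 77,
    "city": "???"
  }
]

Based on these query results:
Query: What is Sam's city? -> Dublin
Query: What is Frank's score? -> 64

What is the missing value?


The missing value is Sam's city
From query: Sam's city = Dublin

ANSWER: Dublin


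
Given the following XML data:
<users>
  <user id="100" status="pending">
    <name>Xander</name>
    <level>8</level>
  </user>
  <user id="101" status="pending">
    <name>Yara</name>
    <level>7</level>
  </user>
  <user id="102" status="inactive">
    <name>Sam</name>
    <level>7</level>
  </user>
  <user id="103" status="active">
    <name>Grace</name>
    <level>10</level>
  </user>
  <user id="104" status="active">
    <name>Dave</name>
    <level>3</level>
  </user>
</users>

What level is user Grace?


Finding user: Grace
<level>10</level>

ANSWER: 10


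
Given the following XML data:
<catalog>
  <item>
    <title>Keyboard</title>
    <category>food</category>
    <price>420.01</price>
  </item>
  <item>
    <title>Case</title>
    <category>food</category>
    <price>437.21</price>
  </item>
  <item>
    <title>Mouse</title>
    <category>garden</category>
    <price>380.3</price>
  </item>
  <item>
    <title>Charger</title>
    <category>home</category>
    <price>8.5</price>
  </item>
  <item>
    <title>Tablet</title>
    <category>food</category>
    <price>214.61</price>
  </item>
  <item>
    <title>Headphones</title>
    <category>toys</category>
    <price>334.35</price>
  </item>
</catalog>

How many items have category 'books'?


Scanning <item> elements for <category>books</category>:
Count: 0

ANSWER: 0


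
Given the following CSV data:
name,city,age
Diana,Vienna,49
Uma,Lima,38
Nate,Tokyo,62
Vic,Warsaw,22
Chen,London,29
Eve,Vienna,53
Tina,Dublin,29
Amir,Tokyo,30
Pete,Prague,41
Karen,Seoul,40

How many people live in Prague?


Scanning city column for 'Prague':
  Row 9: Pete -> MATCH
Total matches: 1

ANSWER: 1


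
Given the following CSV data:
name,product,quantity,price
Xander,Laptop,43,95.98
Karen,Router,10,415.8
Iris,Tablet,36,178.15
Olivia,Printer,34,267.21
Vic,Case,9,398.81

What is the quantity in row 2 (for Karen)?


Row 2: Karen
Column 'quantity' = 10

ANSWER: 10


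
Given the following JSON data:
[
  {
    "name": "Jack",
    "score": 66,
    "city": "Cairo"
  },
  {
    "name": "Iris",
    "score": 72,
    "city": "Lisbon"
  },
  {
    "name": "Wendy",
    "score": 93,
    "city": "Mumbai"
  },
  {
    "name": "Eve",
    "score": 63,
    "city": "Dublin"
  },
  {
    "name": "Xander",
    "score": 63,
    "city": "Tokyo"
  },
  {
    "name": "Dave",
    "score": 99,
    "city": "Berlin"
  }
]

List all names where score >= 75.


Filtering records where score >= 75:
  Jack (score=66) -> no
  Iris (score=72) -> no
  Wendy (score=93) -> YES
  Eve (score=63) -> no
  Xander (score=63) -> no
  Dave (score=99) -> YES


ANSWER: Wendy, Dave


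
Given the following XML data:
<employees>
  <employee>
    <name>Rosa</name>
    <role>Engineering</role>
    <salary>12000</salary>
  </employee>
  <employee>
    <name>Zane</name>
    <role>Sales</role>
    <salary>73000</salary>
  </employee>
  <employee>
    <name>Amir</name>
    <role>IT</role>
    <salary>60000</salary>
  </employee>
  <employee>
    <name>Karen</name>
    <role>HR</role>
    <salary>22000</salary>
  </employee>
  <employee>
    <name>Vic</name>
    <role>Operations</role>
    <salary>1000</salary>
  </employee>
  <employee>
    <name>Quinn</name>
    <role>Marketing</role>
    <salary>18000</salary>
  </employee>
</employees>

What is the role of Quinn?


Searching for <employee> with <name>Quinn</name>
Found at position 6
<role>Marketing</role>

ANSWER: Marketing


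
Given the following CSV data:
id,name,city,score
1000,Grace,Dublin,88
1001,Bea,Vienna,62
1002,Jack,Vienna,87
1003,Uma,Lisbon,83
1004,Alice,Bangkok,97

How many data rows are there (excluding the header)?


Counting rows (excluding header):
Header: id,name,city,score
Data rows: 5

ANSWER: 5


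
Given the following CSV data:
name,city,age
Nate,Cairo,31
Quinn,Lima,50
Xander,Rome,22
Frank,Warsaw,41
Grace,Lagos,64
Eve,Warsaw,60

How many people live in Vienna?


Scanning city column for 'Vienna':
Total matches: 0

ANSWER: 0


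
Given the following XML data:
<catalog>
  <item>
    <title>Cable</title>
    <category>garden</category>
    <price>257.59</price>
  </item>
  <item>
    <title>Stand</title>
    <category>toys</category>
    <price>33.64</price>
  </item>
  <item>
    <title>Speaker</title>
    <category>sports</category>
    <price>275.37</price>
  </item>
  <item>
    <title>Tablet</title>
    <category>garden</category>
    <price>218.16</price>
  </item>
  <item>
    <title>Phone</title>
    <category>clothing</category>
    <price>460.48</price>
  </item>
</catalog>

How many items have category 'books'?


Scanning <item> elements for <category>books</category>:
Count: 0

ANSWER: 0


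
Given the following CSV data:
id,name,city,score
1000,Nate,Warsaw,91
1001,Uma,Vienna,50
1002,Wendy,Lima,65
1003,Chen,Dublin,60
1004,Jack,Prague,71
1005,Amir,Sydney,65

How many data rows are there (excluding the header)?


Counting rows (excluding header):
Header: id,name,city,score
Data rows: 6

ANSWER: 6


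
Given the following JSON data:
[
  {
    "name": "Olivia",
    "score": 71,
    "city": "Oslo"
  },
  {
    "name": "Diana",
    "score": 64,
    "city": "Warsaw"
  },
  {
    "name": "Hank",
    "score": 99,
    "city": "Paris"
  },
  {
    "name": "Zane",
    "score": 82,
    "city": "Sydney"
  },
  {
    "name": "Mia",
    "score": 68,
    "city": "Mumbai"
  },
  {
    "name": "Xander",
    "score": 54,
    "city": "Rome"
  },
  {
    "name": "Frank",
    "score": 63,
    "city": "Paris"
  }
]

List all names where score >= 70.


Filtering records where score >= 70:
  Olivia (score=71) -> YES
  Diana (score=64) -> no
  Hank (score=99) -> YES
  Zane (score=82) -> YES
  Mia (score=68) -> no
  Xander (score=54) -> no
  Frank (score=63) -> no


ANSWER: Olivia, Hank, Zane


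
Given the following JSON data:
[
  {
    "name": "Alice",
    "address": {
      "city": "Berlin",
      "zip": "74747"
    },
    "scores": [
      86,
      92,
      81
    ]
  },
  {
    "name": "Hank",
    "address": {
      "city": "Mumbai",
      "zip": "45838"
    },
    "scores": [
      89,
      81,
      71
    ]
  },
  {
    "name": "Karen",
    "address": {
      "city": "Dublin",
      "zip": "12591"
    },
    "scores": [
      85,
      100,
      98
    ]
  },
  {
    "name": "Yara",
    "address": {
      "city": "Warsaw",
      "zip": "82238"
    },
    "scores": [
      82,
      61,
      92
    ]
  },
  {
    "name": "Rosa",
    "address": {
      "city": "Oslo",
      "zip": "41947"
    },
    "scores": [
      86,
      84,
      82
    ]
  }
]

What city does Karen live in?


Path: records[2].address.city
Value: Dublin

ANSWER: Dublin


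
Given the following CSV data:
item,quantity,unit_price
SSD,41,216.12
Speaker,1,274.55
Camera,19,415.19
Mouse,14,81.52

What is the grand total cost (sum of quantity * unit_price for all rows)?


Computing row totals:
  SSD: 41 * 216.12 = 8860.92
  Speaker: 1 * 274.55 = 274.55
  Camera: 19 * 415.19 = 7888.61
  Mouse: 14 * 81.52 = 1141.28
Grand total = 8860.92 + 274.55 + 7888.61 + 1141.28 = 18165.36

ANSWER: 18165.36


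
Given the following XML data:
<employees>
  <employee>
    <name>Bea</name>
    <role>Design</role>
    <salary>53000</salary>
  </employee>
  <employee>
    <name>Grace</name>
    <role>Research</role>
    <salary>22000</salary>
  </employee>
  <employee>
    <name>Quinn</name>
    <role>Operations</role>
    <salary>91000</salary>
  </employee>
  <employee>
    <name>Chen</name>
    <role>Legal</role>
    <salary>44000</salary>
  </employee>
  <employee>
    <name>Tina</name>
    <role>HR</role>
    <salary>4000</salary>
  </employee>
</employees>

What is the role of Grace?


Searching for <employee> with <name>Grace</name>
Found at position 2
<role>Research</role>

ANSWER: Research


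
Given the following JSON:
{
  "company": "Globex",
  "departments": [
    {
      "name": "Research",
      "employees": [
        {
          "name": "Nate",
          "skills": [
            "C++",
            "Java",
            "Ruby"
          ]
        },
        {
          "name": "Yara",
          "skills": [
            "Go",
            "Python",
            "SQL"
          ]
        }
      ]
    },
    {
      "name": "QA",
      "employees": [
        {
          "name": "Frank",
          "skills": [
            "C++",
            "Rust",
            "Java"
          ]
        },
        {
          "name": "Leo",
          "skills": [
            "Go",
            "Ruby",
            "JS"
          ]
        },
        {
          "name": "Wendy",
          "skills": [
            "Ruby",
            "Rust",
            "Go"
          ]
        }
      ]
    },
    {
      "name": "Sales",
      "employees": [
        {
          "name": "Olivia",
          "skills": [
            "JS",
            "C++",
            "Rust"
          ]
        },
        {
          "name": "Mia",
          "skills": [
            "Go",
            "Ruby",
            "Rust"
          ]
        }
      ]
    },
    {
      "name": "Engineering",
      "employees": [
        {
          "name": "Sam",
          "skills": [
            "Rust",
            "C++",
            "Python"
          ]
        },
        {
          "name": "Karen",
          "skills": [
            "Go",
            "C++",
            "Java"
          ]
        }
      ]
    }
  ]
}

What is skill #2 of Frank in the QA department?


Path: departments[1].employees[0].skills[1]
Value: Rust

ANSWER: Rust


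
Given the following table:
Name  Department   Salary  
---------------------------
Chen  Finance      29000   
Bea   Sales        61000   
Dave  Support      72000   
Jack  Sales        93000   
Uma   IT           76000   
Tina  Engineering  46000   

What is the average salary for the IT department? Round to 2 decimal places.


IT department members:
  Uma: 76000
Sum = 76000
Count = 1
Average = 76000 / 1 = 76000.00

ANSWER: 76000.00


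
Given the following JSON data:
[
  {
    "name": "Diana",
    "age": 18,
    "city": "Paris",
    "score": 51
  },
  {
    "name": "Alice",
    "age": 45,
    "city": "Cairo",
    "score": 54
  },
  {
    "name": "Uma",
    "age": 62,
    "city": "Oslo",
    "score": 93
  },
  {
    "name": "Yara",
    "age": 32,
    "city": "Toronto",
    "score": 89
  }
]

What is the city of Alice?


Looking up record where name = Alice
Record index: 1
Field 'city' = Cairo

ANSWER: Cairo


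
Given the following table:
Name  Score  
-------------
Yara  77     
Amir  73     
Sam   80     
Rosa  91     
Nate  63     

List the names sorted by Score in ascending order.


Sorting by Score (ascending):
  Nate: 63
  Amir: 73
  Yara: 77
  Sam: 80
  Rosa: 91


ANSWER: Nate, Amir, Yara, Sam, Rosa


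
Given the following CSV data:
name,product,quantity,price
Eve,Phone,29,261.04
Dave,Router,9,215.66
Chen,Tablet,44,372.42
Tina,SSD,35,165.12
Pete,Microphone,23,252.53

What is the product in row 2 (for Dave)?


Row 2: Dave
Column 'product' = Router

ANSWER: Router


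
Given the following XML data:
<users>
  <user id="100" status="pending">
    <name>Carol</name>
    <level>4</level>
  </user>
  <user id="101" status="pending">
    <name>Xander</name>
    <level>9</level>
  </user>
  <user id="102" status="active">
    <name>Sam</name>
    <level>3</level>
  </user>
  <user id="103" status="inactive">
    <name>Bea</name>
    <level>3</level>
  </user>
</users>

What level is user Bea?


Finding user: Bea
<level>3</level>

ANSWER: 3


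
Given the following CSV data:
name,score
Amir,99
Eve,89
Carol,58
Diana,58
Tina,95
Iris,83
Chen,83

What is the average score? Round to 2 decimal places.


Scores: 99, 89, 58, 58, 95, 83, 83
Sum = 565
Count = 7
Average = 565 / 7 = 80.71

ANSWER: 80.71


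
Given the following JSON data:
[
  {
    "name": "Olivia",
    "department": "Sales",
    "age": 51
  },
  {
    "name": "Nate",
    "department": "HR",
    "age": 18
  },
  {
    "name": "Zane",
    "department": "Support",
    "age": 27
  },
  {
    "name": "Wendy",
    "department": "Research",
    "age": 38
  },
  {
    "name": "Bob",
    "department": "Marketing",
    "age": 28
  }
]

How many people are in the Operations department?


Scanning records for department = Operations
  No matches found
Count: 0

ANSWER: 0


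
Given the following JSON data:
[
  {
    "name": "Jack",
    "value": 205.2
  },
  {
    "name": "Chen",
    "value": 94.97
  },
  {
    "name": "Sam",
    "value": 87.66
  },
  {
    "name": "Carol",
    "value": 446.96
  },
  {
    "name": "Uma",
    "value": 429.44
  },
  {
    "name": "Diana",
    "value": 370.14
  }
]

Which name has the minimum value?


Comparing values:
  Jack: 205.2
  Chen: 94.97
  Sam: 87.66
  Carol: 446.96
  Uma: 429.44
  Diana: 370.14
Minimum: Sam (87.66)

ANSWER: Sam


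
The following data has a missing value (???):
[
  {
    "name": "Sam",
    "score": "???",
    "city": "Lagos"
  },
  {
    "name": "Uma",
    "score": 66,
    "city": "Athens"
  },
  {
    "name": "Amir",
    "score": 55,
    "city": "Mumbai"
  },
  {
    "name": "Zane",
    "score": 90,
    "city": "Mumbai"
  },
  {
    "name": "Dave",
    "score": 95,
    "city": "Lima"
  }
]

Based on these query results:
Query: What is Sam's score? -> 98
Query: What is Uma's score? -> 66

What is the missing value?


The missing value is Sam's score
From query: Sam's score = 98

ANSWER: 98


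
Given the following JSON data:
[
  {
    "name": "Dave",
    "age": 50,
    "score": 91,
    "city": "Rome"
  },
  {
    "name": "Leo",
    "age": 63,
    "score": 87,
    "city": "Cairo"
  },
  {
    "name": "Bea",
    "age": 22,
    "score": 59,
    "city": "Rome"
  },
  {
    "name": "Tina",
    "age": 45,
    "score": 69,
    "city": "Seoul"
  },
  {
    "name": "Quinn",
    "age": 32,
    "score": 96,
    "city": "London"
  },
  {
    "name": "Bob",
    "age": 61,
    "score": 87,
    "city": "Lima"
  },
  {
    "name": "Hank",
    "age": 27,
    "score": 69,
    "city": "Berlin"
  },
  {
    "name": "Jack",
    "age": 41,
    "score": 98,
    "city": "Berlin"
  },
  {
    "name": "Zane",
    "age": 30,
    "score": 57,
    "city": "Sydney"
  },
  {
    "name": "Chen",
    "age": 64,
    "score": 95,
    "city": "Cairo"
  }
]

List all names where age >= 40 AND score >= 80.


Checking both conditions:
  Dave (age=50, score=91) -> YES
  Leo (age=63, score=87) -> YES
  Bea (age=22, score=59) -> no
  Tina (age=45, score=69) -> no
  Quinn (age=32, score=96) -> no
  Bob (age=61, score=87) -> YES
  Hank (age=27, score=69) -> no
  Jack (age=41, score=98) -> YES
  Zane (age=30, score=57) -> no
  Chen (age=64, score=95) -> YES


ANSWER: Dave, Leo, Bob, Jack, Chen


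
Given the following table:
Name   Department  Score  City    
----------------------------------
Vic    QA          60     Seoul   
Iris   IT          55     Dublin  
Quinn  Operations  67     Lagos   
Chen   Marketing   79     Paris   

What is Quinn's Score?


Row 3: Quinn
Score = 67

ANSWER: 67


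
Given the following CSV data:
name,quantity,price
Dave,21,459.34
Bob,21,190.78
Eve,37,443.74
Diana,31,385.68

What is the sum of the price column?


Values in 'price' column:
  Row 1: 459.34
  Row 2: 190.78
  Row 3: 443.74
  Row 4: 385.68
Sum = 459.34 + 190.78 + 443.74 + 385.68 = 1479.54

ANSWER: 1479.54


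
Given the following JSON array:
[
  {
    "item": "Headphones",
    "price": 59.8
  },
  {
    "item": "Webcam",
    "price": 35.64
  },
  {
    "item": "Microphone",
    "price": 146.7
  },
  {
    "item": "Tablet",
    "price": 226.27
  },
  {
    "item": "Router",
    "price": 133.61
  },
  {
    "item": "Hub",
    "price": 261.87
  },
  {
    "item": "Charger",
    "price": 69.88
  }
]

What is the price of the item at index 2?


Array index 2 -> Microphone
price = 146.7

ANSWER: 146.7


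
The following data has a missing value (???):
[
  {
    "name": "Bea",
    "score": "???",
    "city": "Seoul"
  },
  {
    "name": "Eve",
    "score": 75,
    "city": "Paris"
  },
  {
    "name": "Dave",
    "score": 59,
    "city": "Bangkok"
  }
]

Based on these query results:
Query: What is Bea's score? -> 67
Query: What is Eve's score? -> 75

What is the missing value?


The missing value is Bea's score
From query: Bea's score = 67

ANSWER: 67


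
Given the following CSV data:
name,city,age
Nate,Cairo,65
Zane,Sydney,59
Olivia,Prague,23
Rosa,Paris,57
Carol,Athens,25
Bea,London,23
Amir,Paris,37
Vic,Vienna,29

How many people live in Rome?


Scanning city column for 'Rome':
Total matches: 0

ANSWER: 0


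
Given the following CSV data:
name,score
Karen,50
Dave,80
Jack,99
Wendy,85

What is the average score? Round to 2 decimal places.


Scores: 50, 80, 99, 85
Sum = 314
Count = 4
Average = 314 / 4 = 78.50

ANSWER: 78.50


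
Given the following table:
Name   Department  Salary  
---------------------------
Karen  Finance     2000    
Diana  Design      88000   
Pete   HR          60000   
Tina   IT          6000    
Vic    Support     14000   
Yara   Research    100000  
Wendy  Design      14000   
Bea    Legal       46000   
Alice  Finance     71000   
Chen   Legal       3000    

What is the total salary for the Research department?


Research department members:
  Yara: 100000
Total = 100000 = 100000

ANSWER: 100000


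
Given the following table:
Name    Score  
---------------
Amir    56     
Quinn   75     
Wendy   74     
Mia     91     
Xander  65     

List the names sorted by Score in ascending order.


Sorting by Score (ascending):
  Amir: 56
  Xander: 65
  Wendy: 74
  Quinn: 75
  Mia: 91


ANSWER: Amir, Xander, Wendy, Quinn, Mia


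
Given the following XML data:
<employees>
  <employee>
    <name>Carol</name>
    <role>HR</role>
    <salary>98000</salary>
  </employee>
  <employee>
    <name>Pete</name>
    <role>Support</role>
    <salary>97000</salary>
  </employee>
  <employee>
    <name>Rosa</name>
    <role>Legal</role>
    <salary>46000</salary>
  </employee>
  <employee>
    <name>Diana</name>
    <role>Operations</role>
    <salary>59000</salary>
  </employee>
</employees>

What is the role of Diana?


Searching for <employee> with <name>Diana</name>
Found at position 4
<role>Operations</role>

ANSWER: Operations


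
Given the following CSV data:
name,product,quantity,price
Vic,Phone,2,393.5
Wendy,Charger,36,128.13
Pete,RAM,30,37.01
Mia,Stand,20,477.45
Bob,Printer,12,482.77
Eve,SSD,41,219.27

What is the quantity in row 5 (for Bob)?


Row 5: Bob
Column 'quantity' = 12

ANSWER: 12


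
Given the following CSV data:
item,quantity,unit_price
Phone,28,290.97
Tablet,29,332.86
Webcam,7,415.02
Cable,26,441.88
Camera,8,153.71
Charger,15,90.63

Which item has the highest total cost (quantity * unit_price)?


Computing row totals:
  Phone: 8147.16
  Tablet: 9652.94
  Webcam: 2905.14
  Cable: 11488.88
  Camera: 1229.68
  Charger: 1359.45
Maximum: Cable (11488.88)

ANSWER: Cable


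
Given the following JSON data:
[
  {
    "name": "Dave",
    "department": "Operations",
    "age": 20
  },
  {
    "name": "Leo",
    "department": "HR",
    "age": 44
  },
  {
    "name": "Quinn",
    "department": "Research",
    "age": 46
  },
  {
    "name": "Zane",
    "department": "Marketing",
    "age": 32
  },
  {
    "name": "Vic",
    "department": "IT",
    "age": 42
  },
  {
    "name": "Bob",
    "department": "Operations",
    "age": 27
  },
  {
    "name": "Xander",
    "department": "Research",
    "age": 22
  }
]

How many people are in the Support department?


Scanning records for department = Support
  No matches found
Count: 0

ANSWER: 0


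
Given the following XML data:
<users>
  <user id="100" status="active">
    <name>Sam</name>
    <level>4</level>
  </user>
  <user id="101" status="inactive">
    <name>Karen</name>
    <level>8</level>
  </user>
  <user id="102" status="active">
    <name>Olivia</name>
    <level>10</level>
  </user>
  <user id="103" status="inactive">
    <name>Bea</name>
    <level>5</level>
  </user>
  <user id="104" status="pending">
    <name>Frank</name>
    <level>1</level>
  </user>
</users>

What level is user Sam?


Finding user: Sam
<level>4</level>

ANSWER: 4


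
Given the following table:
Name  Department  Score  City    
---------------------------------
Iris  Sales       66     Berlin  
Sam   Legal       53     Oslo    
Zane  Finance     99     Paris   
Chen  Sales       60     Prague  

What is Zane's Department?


Row 3: Zane
Department = Finance

ANSWER: Finance


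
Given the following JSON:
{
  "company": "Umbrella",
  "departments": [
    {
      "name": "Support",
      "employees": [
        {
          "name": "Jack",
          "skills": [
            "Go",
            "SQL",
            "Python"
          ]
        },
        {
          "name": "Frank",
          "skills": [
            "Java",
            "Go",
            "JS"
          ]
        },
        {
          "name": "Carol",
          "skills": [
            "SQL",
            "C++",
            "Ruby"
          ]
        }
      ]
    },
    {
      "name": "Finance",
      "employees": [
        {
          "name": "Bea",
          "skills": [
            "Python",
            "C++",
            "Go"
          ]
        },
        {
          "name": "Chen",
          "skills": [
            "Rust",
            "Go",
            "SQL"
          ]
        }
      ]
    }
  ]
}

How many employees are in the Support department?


Path: departments[0].employees
Count: 3

ANSWER: 3


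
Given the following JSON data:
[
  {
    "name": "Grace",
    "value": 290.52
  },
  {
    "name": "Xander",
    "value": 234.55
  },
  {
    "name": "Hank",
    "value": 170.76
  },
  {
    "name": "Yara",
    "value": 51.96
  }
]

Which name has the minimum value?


Comparing values:
  Grace: 290.52
  Xander: 234.55
  Hank: 170.76
  Yara: 51.96
Minimum: Yara (51.96)

ANSWER: Yara


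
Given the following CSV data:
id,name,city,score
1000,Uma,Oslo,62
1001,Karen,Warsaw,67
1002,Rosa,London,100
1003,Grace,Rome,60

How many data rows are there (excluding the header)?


Counting rows (excluding header):
Header: id,name,city,score
Data rows: 4

ANSWER: 4


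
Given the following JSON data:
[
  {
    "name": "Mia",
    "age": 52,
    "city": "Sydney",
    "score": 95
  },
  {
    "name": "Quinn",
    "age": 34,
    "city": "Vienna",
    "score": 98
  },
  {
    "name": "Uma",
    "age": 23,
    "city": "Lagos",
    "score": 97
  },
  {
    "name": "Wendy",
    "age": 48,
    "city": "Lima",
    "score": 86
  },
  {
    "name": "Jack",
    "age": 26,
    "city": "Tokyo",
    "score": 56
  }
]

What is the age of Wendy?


Looking up record where name = Wendy
Record index: 3
Field 'age' = 48

ANSWER: 48


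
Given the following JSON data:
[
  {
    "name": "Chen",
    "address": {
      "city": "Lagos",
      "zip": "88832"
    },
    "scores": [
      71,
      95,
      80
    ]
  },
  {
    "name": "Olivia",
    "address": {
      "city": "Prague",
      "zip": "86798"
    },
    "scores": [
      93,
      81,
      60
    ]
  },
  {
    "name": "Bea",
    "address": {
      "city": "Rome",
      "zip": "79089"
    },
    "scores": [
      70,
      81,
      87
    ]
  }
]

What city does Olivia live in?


Path: records[1].address.city
Value: Prague

ANSWER: Prague


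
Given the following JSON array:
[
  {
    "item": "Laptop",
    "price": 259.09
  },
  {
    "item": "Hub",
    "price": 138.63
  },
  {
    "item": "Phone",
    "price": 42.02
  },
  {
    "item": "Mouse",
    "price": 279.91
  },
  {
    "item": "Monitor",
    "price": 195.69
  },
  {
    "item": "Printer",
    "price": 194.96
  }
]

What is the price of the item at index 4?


Array index 4 -> Monitor
price = 195.69

ANSWER: 195.69


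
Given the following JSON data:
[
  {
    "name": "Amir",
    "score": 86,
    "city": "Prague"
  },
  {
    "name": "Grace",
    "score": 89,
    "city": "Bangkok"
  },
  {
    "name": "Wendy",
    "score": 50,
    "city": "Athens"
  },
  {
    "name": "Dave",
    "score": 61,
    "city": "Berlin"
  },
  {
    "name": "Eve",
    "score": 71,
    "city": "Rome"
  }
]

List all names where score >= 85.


Filtering records where score >= 85:
  Amir (score=86) -> YES
  Grace (score=89) -> YES
  Wendy (score=50) -> no
  Dave (score=61) -> no
  Eve (score=71) -> no


ANSWER: Amir, Grace


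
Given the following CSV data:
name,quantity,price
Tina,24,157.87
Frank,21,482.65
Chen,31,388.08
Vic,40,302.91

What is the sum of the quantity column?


Values in 'quantity' column:
  Row 1: 24
  Row 2: 21
  Row 3: 31
  Row 4: 40
Sum = 24 + 21 + 31 + 40 = 116

ANSWER: 116


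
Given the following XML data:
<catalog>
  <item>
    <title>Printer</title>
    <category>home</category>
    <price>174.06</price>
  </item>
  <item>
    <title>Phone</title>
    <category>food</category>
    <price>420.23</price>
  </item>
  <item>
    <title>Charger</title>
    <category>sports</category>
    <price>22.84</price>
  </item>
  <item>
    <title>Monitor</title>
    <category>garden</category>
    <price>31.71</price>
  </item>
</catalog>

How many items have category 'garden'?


Scanning <item> elements for <category>garden</category>:
  Item 4: Monitor -> MATCH
Count: 1

ANSWER: 1


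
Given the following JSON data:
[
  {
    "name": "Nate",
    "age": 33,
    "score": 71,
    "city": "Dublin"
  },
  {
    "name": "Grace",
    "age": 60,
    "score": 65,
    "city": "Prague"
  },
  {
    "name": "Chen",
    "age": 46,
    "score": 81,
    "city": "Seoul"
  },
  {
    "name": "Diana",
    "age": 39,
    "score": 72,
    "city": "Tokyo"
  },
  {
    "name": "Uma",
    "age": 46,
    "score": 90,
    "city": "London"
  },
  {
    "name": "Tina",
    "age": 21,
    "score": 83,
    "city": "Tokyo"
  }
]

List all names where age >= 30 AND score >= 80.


Checking both conditions:
  Nate (age=33, score=71) -> no
  Grace (age=60, score=65) -> no
  Chen (age=46, score=81) -> YES
  Diana (age=39, score=72) -> no
  Uma (age=46, score=90) -> YES
  Tina (age=21, score=83) -> no


ANSWER: Chen, Uma


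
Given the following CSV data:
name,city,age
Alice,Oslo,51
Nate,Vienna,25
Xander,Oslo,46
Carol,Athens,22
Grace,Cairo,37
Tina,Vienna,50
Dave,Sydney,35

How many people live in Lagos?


Scanning city column for 'Lagos':
Total matches: 0

ANSWER: 0


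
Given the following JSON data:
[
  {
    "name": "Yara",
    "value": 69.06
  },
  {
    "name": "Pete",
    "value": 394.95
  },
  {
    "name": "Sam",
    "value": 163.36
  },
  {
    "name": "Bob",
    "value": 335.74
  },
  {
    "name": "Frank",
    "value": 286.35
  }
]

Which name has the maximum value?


Comparing values:
  Yara: 69.06
  Pete: 394.95
  Sam: 163.36
  Bob: 335.74
  Frank: 286.35
Maximum: Pete (394.95)

ANSWER: Pete


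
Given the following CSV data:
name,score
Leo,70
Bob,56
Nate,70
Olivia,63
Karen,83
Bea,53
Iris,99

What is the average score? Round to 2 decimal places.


Scores: 70, 56, 70, 63, 83, 53, 99
Sum = 494
Count = 7
Average = 494 / 7 = 70.57

ANSWER: 70.57


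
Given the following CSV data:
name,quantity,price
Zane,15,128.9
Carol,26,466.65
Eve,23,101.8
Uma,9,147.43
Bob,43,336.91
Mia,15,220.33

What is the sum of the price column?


Values in 'price' column:
  Row 1: 128.9
  Row 2: 466.65
  Row 3: 101.8
  Row 4: 147.43
  Row 5: 336.91
  Row 6: 220.33
Sum = 128.9 + 466.65 + 101.8 + 147.43 + 336.91 + 220.33 = 1402.02

ANSWER: 1402.02


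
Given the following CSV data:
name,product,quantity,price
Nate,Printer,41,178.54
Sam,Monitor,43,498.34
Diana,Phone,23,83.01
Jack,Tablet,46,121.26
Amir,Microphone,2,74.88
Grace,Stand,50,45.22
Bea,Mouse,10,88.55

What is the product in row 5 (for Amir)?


Row 5: Amir
Column 'product' = Microphone

ANSWER: Microphone


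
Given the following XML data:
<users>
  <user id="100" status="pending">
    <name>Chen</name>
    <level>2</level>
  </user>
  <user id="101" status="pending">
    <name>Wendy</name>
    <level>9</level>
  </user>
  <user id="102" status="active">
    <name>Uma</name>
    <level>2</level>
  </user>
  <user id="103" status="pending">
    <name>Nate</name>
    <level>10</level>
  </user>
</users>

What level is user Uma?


Finding user: Uma
<level>2</level>

ANSWER: 2


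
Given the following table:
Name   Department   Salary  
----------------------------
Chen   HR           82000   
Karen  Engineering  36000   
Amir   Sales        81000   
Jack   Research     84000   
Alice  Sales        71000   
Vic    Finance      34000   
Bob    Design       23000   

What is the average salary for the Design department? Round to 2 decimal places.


Design department members:
  Bob: 23000
Sum = 23000
Count = 1
Average = 23000 / 1 = 23000.00

ANSWER: 23000.00


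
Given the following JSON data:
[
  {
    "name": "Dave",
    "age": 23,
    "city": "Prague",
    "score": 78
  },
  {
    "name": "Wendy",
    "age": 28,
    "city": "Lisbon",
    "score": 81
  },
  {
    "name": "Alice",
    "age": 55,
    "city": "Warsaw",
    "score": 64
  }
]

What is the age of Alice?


Looking up record where name = Alice
Record index: 2
Field 'age' = 55

ANSWER: 55


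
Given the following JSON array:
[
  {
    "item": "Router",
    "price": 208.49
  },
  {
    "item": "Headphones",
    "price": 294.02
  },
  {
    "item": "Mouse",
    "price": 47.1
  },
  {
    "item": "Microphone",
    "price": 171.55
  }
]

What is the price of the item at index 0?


Array index 0 -> Router
price = 208.49

ANSWER: 208.49


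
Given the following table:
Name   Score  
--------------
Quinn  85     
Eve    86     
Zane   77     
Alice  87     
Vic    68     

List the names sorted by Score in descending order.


Sorting by Score (descending):
  Alice: 87
  Eve: 86
  Quinn: 85
  Zane: 77
  Vic: 68


ANSWER: Alice, Eve, Quinn, Zane, Vic


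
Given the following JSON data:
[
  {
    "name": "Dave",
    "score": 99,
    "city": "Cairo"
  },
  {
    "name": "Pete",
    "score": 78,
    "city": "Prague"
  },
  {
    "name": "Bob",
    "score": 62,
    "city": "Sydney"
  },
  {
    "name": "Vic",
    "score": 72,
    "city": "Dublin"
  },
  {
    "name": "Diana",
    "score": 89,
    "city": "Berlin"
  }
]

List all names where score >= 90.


Filtering records where score >= 90:
  Dave (score=99) -> YES
  Pete (score=78) -> no
  Bob (score=62) -> no
  Vic (score=72) -> no
  Diana (score=89) -> no


ANSWER: Dave


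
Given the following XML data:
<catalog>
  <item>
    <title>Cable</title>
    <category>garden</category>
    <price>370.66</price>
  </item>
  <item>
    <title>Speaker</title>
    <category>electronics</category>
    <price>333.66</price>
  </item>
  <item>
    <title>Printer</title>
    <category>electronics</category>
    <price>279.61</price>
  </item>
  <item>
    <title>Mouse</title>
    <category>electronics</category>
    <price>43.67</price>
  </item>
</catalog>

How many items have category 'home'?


Scanning <item> elements for <category>home</category>:
Count: 0

ANSWER: 0
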